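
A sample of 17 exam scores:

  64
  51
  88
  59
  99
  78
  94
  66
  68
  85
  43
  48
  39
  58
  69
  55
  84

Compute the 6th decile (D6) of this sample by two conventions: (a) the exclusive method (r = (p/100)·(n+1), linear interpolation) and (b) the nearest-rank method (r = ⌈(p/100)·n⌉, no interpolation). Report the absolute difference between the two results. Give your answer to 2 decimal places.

Sorted: 39, 43, 48, 51, 55, 58, 59, 64, 66, 68, 69, 78, 84, 85, 88, 94, 99.
n = 17.
(a) r = 10.8; between ranks 10 (68) and 11 (69): 68.8.
(b) the nearest-rank method: rank 11 → 69.
|68.8 − 69| = 0.2.

0.20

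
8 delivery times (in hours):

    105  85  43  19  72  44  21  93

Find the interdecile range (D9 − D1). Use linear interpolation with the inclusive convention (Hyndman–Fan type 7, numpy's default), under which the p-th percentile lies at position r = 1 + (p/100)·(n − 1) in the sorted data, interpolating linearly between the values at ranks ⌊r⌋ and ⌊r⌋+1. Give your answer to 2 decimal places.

Sorted: 19, 21, 43, 44, 72, 85, 93, 105.
n = 8.
P10: r = 1.7; ranks 1–2 are 19, 21; interpolating gives 20.4.
P90: r = 7.3; ranks 7–8 are 93, 105; interpolating gives 96.6.
Difference: 96.6 − 20.4 = 76.2.

76.20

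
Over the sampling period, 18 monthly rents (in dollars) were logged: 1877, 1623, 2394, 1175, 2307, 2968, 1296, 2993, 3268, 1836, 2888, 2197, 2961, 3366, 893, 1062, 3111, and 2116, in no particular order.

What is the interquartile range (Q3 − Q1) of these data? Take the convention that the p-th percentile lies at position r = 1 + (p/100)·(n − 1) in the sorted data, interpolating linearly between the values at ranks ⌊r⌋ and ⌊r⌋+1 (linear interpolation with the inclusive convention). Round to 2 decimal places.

Sorted: 893, 1062, 1175, 1296, 1623, 1836, 1877, 2116, 2197, 2307, 2394, 2888, 2961, 2968, 2993, 3111, 3268, 3366.
n = 18.
P25: r = 5.25; ranks 5–6 are 1623, 1836; interpolating gives 1676.25.
P75: r = 13.75; ranks 13–14 are 2961, 2968; interpolating gives 2966.25.
Difference: 2966.25 − 1676.25 = 1290.

1290.00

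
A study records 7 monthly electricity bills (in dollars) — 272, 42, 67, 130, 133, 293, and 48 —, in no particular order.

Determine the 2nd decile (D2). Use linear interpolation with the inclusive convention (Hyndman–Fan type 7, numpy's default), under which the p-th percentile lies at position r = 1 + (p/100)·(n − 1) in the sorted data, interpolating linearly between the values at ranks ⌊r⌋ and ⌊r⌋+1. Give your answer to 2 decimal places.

Sorted: 42, 48, 67, 130, 133, 272, 293.
n = 7.
r = 1 + (20/100)·(7 − 1) = 1 + 1.2 = 2.2.
Rank 2 is 48 and rank 3 is 67.
Interpolate: 48 + 0.2·(67 − 48) = 48 + 0.2·19 = 51.8.

51.80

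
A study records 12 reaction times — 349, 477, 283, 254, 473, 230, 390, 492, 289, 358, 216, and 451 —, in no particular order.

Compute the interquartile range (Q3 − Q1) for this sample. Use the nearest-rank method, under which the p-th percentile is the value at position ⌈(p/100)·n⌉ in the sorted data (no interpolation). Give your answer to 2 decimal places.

197.00

Sorted: 216, 230, 254, 283, 289, 349, 358, 390, 451, 473, 477, 492.
n = 12.
P25: rank ⌈25/100·12⌉ = 3 → 254.
P75: rank ⌈75/100·12⌉ = 9 → 451.
Difference: 451 − 254 = 197.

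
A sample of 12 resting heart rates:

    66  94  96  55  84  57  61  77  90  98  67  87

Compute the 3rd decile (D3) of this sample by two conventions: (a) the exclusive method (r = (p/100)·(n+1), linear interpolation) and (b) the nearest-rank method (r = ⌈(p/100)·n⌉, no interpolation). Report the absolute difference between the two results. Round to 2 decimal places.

0.50

Sorted: 55, 57, 61, 66, 67, 77, 84, 87, 90, 94, 96, 98.
n = 12.
(a) r = 3.9; between ranks 3 (61) and 4 (66): 65.5.
(b) the nearest-rank method: rank 4 → 66.
|65.5 − 66| = 0.5.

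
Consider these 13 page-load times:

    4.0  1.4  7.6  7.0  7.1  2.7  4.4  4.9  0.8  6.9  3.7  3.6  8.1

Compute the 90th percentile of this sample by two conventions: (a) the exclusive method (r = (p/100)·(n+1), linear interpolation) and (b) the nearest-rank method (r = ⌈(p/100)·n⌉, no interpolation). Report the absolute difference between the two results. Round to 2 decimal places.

Sorted: 0.8, 1.4, 2.7, 3.6, 3.7, 4.0, 4.4, 4.9, 6.9, 7.0, 7.1, 7.6, 8.1.
n = 13.
(a) r = 12.6; between ranks 12 (7.6) and 13 (8.1): 7.9.
(b) the nearest-rank method: rank 12 → 7.6.
|7.9 − 7.6| = 0.3.

0.30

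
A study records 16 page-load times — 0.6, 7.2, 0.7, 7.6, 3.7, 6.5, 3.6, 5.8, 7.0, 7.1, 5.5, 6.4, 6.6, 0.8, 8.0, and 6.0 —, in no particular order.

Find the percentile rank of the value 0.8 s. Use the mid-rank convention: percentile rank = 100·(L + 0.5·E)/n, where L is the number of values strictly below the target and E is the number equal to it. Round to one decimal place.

Sorted: 0.6, 0.7, 0.8, 3.6, 3.7, 5.5, 5.8, 6.0, 6.4, 6.5, 6.6, 7.0, 7.1, 7.2, 7.6, 8.0.
Count below 0.8: L = 2; count equal: E = 1; n = 16.
Percentile rank = 100·(2 + 0.5·1)/16 = 100·2.5/16 = 15.62.

15.6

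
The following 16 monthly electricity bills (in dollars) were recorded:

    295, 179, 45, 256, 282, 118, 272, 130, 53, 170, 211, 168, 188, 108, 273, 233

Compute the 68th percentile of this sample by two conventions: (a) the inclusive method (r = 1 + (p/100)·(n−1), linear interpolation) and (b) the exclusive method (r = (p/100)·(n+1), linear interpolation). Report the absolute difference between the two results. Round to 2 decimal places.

Sorted: 45, 53, 108, 118, 130, 168, 170, 179, 188, 211, 233, 256, 272, 273, 282, 295.
n = 16.
(a) r = 11.2; between ranks 11 (233) and 12 (256): 237.6.
(b) r = 11.56; between ranks 11 (233) and 12 (256): 245.88.
|237.6 − 245.88| = 8.28.

8.28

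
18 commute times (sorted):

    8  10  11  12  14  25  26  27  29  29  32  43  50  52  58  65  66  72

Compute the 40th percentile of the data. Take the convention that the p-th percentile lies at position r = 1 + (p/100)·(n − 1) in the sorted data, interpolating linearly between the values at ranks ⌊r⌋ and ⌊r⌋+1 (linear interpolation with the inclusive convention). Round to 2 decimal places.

n = 18.
r = 1 + (40/100)·(18 − 1) = 1 + 6.8 = 7.8.
Rank 7 is 26 and rank 8 is 27.
Interpolate: 26 + 0.8·(27 − 26) = 26 + 0.8·1 = 26.8.

26.80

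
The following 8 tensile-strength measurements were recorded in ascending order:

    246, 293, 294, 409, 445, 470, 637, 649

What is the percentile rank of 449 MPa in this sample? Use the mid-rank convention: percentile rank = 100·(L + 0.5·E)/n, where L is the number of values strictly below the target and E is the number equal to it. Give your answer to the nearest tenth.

62.5

Count below 449: L = 5; count equal: E = 0; n = 8.
Percentile rank = 100·(5 + 0.5·0)/8 = 100·5/8 = 62.5.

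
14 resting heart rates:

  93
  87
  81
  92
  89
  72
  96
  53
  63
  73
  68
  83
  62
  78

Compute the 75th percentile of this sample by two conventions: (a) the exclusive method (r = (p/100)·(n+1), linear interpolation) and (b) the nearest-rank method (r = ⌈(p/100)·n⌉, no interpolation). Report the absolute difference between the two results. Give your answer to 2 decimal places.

0.75

Sorted: 53, 62, 63, 68, 72, 73, 78, 81, 83, 87, 89, 92, 93, 96.
n = 14.
(a) r = 11.25; between ranks 11 (89) and 12 (92): 89.75.
(b) the nearest-rank method: rank 11 → 89.
|89.75 − 89| = 0.75.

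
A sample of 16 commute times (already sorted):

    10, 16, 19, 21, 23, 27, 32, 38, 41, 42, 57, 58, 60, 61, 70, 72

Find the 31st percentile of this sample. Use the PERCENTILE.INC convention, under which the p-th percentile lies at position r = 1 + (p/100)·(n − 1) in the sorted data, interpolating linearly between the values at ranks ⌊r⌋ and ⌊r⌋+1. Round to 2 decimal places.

25.60

n = 16.
r = 1 + (31/100)·(16 − 1) = 1 + 4.65 = 5.65.
Rank 5 is 23 and rank 6 is 27.
Interpolate: 23 + 0.65·(27 − 23) = 23 + 0.65·4 = 25.6.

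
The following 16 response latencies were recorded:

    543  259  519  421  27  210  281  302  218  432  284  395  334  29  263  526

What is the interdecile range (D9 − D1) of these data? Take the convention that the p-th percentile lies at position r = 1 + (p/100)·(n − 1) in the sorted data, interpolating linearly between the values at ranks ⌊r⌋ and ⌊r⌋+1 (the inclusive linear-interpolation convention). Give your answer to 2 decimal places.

403.00

Sorted: 27, 29, 210, 218, 259, 263, 281, 284, 302, 334, 395, 421, 432, 519, 526, 543.
n = 16.
P10: r = 2.5; ranks 2–3 are 29, 210; interpolating gives 119.5.
P90: r = 14.5; ranks 14–15 are 519, 526; interpolating gives 522.5.
Difference: 522.5 − 119.5 = 403.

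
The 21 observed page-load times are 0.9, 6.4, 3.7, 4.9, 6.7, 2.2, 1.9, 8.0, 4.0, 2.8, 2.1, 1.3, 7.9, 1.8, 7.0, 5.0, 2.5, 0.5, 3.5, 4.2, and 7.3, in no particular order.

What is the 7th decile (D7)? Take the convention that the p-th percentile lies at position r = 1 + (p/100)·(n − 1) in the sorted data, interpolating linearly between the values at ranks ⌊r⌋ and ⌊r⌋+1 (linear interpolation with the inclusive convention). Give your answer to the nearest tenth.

5.0

Sorted: 0.5, 0.9, 1.3, 1.8, 1.9, 2.1, 2.2, 2.5, 2.8, 3.5, 3.7, 4.0, 4.2, 4.9, 5.0, 6.4, 6.7, 7.0, 7.3, 7.9, 8.0.
n = 21.
r = 1 + (70/100)·(21 − 1) = 1 + 14 = 15.
r is an integer, so P70 is the value at rank 15: 5.0.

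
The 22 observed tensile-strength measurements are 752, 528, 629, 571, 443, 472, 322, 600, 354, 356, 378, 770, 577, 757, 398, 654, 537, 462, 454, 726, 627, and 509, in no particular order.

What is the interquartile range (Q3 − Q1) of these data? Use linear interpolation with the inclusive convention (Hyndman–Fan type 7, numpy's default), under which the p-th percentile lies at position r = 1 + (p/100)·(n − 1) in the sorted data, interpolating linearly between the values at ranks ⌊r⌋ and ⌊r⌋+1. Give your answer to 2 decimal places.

Sorted: 322, 354, 356, 378, 398, 443, 454, 462, 472, 509, 528, 537, 571, 577, 600, 627, 629, 654, 726, 752, 757, 770.
n = 22.
P25: r = 6.25; ranks 6–7 are 443, 454; interpolating gives 445.75.
P75: r = 16.75; ranks 16–17 are 627, 629; interpolating gives 628.5.
Difference: 628.5 − 445.75 = 182.75.

182.75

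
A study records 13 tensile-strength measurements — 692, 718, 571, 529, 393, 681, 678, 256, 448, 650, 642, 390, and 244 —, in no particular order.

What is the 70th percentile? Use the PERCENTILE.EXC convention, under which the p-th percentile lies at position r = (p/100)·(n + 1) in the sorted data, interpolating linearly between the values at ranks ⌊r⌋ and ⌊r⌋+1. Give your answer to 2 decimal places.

Sorted: 244, 256, 390, 393, 448, 529, 571, 642, 650, 678, 681, 692, 718.
n = 13.
r = (70/100)·(13 + 1) = 9.8.
Rank 9 is 650 and rank 10 is 678.
Interpolate: 650 + 0.8·(678 − 650) = 650 + 0.8·28 = 672.4.

672.40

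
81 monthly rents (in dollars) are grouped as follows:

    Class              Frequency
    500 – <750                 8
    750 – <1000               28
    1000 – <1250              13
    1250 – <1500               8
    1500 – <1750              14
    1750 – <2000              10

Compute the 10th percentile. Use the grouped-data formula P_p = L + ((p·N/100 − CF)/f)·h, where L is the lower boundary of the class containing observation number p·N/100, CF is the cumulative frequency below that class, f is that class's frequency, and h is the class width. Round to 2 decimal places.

750.89

N = 81; target position k = 10/100 · 81 = 8.1.
Cumulative frequencies: 8, 36, 49, 57, 71, 81.
Observation 8.1 falls in the class 750 – <1000.
L = 750, CF = 8, f = 28, h = 250.
P10 = 750 + ((8.1 − 8)/28)·250 = 750 + 0.892857 = 750.893.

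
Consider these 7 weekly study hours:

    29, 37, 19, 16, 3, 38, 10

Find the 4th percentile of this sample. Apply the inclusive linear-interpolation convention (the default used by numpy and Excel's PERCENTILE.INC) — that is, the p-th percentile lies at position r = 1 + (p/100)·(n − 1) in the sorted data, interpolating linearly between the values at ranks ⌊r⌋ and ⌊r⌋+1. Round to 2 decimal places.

Sorted: 3, 10, 16, 19, 29, 37, 38.
n = 7.
r = 1 + (4/100)·(7 − 1) = 1 + 0.24 = 1.24.
Rank 1 is 3 and rank 2 is 10.
Interpolate: 3 + 0.24·(10 − 3) = 3 + 0.24·7 = 4.68.

4.68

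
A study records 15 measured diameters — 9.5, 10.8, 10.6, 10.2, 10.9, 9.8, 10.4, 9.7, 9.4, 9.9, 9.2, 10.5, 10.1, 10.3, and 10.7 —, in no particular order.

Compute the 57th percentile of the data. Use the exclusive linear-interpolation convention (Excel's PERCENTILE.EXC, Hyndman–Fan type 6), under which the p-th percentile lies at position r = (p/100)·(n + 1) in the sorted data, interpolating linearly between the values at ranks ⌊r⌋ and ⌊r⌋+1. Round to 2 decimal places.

Sorted: 9.2, 9.4, 9.5, 9.7, 9.8, 9.9, 10.1, 10.2, 10.3, 10.4, 10.5, 10.6, 10.7, 10.8, 10.9.
n = 15.
r = (57/100)·(15 + 1) = 9.12.
Rank 9 is 10.3 and rank 10 is 10.4.
Interpolate: 10.3 + 0.12·(10.4 − 10.3) = 10.3 + 0.12·0.1 = 10.312.

10.31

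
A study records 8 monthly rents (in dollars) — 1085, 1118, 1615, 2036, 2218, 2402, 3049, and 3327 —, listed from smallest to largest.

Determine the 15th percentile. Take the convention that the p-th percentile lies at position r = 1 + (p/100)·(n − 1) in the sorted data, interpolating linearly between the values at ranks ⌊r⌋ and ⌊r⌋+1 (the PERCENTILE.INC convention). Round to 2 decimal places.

n = 8.
r = 1 + (15/100)·(8 − 1) = 1 + 1.05 = 2.05.
Rank 2 is 1118 and rank 3 is 1615.
Interpolate: 1118 + 0.05·(1615 − 1118) = 1118 + 0.05·497 = 1142.85.

1142.85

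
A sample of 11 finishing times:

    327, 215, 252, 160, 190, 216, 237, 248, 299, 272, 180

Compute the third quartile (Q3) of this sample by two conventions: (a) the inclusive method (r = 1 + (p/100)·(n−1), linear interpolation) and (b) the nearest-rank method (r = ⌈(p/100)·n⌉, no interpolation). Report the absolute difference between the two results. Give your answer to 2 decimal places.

Sorted: 160, 180, 190, 215, 216, 237, 248, 252, 272, 299, 327.
n = 11.
(a) r = 8.5; between ranks 8 (252) and 9 (272): 262.
(b) the nearest-rank method: rank 9 → 272.
|262 − 272| = 10.

10.00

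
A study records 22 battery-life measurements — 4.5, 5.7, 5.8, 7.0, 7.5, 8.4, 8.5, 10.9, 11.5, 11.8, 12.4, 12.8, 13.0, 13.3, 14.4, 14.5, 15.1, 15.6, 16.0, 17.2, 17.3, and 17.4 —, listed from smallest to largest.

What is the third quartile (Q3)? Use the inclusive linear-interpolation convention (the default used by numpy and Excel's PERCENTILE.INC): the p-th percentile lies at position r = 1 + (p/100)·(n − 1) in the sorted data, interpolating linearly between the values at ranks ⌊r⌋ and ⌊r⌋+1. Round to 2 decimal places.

n = 22.
r = 1 + (75/100)·(22 − 1) = 1 + 15.75 = 16.75.
Rank 16 is 14.5 and rank 17 is 15.1.
Interpolate: 14.5 + 0.75·(15.1 − 14.5) = 14.5 + 0.75·0.6 = 14.95.

14.95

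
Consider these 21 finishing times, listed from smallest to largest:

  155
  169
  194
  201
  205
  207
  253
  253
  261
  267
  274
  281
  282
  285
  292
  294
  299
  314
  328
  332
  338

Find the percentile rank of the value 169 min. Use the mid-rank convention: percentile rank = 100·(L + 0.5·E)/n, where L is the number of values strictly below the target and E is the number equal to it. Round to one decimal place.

Count below 169: L = 1; count equal: E = 1; n = 21.
Percentile rank = 100·(1 + 0.5·1)/21 = 100·1.5/21 = 7.143.

7.1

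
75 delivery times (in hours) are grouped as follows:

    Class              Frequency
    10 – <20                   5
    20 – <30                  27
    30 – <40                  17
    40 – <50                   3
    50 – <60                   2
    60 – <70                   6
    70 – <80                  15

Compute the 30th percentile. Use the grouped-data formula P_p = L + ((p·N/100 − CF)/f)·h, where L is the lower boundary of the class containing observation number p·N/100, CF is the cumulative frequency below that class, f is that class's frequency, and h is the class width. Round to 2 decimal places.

N = 75; target position k = 30/100 · 75 = 22.5.
Cumulative frequencies: 5, 32, 49, 52, 54, 60, 75.
Observation 22.5 falls in the class 20 – <30.
L = 20, CF = 5, f = 27, h = 10.
P30 = 20 + ((22.5 − 5)/27)·10 = 20 + 6.48148 = 26.4815.

26.48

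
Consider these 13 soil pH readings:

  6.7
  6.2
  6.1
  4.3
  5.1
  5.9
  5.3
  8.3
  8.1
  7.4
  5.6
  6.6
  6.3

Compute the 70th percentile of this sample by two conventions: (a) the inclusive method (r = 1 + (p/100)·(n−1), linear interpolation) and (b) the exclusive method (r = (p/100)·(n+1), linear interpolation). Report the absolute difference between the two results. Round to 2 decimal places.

0.04

Sorted: 4.3, 5.1, 5.3, 5.6, 5.9, 6.1, 6.2, 6.3, 6.6, 6.7, 7.4, 8.1, 8.3.
n = 13.
(a) r = 9.4; between ranks 9 (6.6) and 10 (6.7): 6.64.
(b) r = 9.8; between ranks 9 (6.6) and 10 (6.7): 6.68.
|6.64 − 6.68| = 0.04.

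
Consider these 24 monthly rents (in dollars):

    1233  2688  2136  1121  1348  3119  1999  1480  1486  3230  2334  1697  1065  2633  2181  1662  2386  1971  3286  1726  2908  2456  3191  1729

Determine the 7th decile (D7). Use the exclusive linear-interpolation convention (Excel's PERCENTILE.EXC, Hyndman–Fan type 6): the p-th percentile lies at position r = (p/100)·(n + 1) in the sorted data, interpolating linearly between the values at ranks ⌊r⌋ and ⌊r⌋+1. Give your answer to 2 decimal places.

2544.50

Sorted: 1065, 1121, 1233, 1348, 1480, 1486, 1662, 1697, 1726, 1729, 1971, 1999, 2136, 2181, 2334, 2386, 2456, 2633, 2688, 2908, 3119, 3191, 3230, 3286.
n = 24.
r = (70/100)·(24 + 1) = 17.5.
Rank 17 is 2456 and rank 18 is 2633.
Interpolate: 2456 + 0.5·(2633 − 2456) = 2456 + 0.5·177 = 2544.5.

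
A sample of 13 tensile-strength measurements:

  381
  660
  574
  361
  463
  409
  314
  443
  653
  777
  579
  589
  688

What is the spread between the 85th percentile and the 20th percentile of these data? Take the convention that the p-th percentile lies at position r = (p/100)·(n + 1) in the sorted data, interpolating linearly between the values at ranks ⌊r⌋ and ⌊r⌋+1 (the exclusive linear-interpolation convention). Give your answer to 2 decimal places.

308.20

Sorted: 314, 361, 381, 409, 443, 463, 574, 579, 589, 653, 660, 688, 777.
n = 13.
P20: r = 2.8; ranks 2–3 are 361, 381; interpolating gives 377.
P85: r = 11.9; ranks 11–12 are 660, 688; interpolating gives 685.2.
Difference: 685.2 − 377 = 308.2.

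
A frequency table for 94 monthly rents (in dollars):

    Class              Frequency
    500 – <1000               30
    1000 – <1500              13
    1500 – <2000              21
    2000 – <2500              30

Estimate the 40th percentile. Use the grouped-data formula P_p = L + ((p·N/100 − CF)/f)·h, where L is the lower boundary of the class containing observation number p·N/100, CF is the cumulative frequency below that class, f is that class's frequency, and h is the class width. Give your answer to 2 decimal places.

1292.31

N = 94; target position k = 40/100 · 94 = 37.6.
Cumulative frequencies: 30, 43, 64, 94.
Observation 37.6 falls in the class 1000 – <1500.
L = 1000, CF = 30, f = 13, h = 500.
P40 = 1000 + ((37.6 − 30)/13)·500 = 1000 + 292.308 = 1292.31.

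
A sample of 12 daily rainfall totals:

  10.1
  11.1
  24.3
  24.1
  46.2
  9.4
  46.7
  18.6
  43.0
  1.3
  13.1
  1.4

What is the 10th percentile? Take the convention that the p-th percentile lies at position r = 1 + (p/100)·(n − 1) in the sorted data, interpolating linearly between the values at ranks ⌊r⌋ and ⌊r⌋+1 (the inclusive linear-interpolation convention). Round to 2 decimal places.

Sorted: 1.3, 1.4, 9.4, 10.1, 11.1, 13.1, 18.6, 24.1, 24.3, 43.0, 46.2, 46.7.
n = 12.
r = 1 + (10/100)·(12 − 1) = 1 + 1.1 = 2.1.
Rank 2 is 1.4 and rank 3 is 9.4.
Interpolate: 1.4 + 0.1·(9.4 − 1.4) = 1.4 + 0.1·8 = 2.2.

2.20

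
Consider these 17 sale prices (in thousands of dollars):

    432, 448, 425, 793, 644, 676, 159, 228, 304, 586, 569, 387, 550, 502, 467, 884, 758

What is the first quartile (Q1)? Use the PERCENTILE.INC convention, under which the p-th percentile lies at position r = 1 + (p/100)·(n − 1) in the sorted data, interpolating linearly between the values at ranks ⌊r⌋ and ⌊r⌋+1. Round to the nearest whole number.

425

Sorted: 159, 228, 304, 387, 425, 432, 448, 467, 502, 550, 569, 586, 644, 676, 758, 793, 884.
n = 17.
r = 1 + (25/100)·(17 − 1) = 1 + 4 = 5.
r is an integer, so P25 is the value at rank 5: 425.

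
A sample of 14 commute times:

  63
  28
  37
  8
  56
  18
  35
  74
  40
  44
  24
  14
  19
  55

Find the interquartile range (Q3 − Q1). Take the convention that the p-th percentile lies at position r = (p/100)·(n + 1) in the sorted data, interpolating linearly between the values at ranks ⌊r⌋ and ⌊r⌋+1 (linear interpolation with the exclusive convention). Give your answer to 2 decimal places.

36.50

Sorted: 8, 14, 18, 19, 24, 28, 35, 37, 40, 44, 55, 56, 63, 74.
n = 14.
P25: r = 3.75; ranks 3–4 are 18, 19; interpolating gives 18.75.
P75: r = 11.25; ranks 11–12 are 55, 56; interpolating gives 55.25.
Difference: 55.25 − 18.75 = 36.5.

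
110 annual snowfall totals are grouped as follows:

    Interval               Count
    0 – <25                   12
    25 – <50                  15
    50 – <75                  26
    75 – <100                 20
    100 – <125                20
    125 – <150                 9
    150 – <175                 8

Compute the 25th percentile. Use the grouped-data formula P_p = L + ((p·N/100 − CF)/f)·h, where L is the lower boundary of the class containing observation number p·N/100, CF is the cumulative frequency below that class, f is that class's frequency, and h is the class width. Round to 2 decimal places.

N = 110; target position k = 25/100 · 110 = 27.5.
Cumulative frequencies: 12, 27, 53, 73, 93, 102, 110.
Observation 27.5 falls in the class 50 – <75.
L = 50, CF = 27, f = 26, h = 25.
P25 = 50 + ((27.5 − 27)/26)·25 = 50 + 0.480769 = 50.4808.

50.48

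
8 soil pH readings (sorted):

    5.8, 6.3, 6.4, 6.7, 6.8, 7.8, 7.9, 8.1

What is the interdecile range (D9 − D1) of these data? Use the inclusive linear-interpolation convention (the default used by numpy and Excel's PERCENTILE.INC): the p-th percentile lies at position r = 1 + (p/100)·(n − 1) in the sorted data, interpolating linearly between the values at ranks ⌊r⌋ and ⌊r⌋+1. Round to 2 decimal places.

n = 8.
P10: r = 1.7; ranks 1–2 are 5.8, 6.3; interpolating gives 6.15.
P90: r = 7.3; ranks 7–8 are 7.9, 8.1; interpolating gives 7.96.
Difference: 7.96 − 6.15 = 1.81.

1.81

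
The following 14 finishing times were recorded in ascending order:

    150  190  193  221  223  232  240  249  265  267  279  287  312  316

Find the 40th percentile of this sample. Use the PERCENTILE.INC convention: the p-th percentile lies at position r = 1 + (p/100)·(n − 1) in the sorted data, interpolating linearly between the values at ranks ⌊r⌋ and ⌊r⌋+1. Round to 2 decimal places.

233.60

n = 14.
r = 1 + (40/100)·(14 − 1) = 1 + 5.2 = 6.2.
Rank 6 is 232 and rank 7 is 240.
Interpolate: 232 + 0.2·(240 − 232) = 232 + 0.2·8 = 233.6.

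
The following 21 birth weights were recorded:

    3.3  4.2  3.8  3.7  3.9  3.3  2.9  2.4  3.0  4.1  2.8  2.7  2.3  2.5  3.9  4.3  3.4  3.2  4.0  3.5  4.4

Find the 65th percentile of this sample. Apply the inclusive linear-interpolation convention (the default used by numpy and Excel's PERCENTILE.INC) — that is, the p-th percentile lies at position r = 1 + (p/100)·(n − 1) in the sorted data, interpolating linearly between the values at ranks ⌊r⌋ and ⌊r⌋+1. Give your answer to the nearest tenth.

Sorted: 2.3, 2.4, 2.5, 2.7, 2.8, 2.9, 3.0, 3.2, 3.3, 3.3, 3.4, 3.5, 3.7, 3.8, 3.9, 3.9, 4.0, 4.1, 4.2, 4.3, 4.4.
n = 21.
r = 1 + (65/100)·(21 − 1) = 1 + 13 = 14.
r is an integer, so P65 is the value at rank 14: 3.8.

3.8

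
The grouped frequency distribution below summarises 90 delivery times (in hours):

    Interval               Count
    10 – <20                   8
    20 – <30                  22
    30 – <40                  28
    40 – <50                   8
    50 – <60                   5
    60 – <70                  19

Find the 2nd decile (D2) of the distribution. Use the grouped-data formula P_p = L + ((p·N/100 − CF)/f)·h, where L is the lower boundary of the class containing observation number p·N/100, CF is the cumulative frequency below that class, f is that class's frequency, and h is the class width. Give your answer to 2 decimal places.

24.55

N = 90; target position k = 20/100 · 90 = 18.
Cumulative frequencies: 8, 30, 58, 66, 71, 90.
Observation 18 falls in the class 20 – <30.
L = 20, CF = 8, f = 22, h = 10.
P20 = 20 + ((18 − 8)/22)·10 = 20 + 4.54545 = 24.5455.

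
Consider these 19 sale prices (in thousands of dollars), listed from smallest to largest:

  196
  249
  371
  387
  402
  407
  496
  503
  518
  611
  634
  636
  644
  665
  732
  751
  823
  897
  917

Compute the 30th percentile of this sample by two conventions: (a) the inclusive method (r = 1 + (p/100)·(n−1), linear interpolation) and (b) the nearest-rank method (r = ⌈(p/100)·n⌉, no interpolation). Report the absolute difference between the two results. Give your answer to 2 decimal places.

n = 19.
(a) r = 6.4; between ranks 6 (407) and 7 (496): 442.6.
(b) the nearest-rank method: rank 6 → 407.
|442.6 − 407| = 35.6.

35.60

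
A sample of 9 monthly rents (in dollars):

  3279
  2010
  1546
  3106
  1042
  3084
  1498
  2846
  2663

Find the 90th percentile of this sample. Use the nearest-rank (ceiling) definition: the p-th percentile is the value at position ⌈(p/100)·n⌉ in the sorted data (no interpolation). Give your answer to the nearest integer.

3279

Sorted: 1042, 1498, 1546, 2010, 2663, 2846, 3084, 3106, 3279.
n = 9.
Position = ⌈90/100 · 9⌉ = ⌈8.1⌉ = 9.
The value at rank 9 is 3279.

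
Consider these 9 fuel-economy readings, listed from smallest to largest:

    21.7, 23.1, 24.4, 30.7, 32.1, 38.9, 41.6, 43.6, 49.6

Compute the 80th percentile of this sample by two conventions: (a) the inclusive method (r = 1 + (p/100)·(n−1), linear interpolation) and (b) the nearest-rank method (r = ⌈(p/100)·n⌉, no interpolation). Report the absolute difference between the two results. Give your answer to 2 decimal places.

n = 9.
(a) r = 7.4; between ranks 7 (41.6) and 8 (43.6): 42.4.
(b) the nearest-rank method: rank 8 → 43.6.
|42.4 − 43.6| = 1.2.

1.20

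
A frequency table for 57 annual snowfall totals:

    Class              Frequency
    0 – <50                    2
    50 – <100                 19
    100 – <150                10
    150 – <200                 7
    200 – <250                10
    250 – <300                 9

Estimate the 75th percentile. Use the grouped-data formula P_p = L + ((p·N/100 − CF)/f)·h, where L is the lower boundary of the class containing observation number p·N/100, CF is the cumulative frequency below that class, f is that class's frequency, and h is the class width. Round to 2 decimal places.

N = 57; target position k = 75/100 · 57 = 42.75.
Cumulative frequencies: 2, 21, 31, 38, 48, 57.
Observation 42.75 falls in the class 200 – <250.
L = 200, CF = 38, f = 10, h = 50.
P75 = 200 + ((42.75 − 38)/10)·50 = 200 + 23.75 = 223.75.

223.75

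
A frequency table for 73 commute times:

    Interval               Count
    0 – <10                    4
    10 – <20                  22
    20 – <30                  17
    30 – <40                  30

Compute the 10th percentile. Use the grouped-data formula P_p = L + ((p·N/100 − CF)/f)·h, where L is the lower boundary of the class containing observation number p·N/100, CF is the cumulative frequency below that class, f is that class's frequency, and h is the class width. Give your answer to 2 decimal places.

11.50

N = 73; target position k = 10/100 · 73 = 7.3.
Cumulative frequencies: 4, 26, 43, 73.
Observation 7.3 falls in the class 10 – <20.
L = 10, CF = 4, f = 22, h = 10.
P10 = 10 + ((7.3 − 4)/22)·10 = 10 + 1.5 = 11.5.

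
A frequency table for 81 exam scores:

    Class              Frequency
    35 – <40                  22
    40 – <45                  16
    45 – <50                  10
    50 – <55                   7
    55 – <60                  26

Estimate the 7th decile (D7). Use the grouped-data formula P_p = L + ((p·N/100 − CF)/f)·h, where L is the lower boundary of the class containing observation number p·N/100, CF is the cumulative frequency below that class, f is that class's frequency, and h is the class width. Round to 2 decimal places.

N = 81; target position k = 70/100 · 81 = 56.7.
Cumulative frequencies: 22, 38, 48, 55, 81.
Observation 56.7 falls in the class 55 – <60.
L = 55, CF = 55, f = 26, h = 5.
P70 = 55 + ((56.7 − 55)/26)·5 = 55 + 0.326923 = 55.3269.

55.33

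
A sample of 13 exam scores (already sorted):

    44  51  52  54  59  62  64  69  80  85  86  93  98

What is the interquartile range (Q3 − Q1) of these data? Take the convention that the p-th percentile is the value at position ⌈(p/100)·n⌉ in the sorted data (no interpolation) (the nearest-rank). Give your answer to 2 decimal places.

n = 13.
P25: rank ⌈25/100·13⌉ = 4 → 54.
P75: rank ⌈75/100·13⌉ = 10 → 85.
Difference: 85 − 54 = 31.

31.00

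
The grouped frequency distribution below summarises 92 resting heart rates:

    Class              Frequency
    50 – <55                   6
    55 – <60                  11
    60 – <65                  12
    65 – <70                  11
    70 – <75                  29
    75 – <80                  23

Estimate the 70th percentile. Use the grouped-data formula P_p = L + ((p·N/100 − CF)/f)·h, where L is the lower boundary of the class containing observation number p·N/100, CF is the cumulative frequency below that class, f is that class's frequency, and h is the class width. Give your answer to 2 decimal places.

74.21

N = 92; target position k = 70/100 · 92 = 64.4.
Cumulative frequencies: 6, 17, 29, 40, 69, 92.
Observation 64.4 falls in the class 70 – <75.
L = 70, CF = 40, f = 29, h = 5.
P70 = 70 + ((64.4 − 40)/29)·5 = 70 + 4.2069 = 74.2069.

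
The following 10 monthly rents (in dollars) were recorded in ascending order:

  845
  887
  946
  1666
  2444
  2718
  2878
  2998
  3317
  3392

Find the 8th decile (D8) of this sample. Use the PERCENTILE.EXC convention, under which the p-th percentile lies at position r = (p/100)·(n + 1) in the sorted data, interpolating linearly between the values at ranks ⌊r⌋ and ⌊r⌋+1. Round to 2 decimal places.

3253.20

n = 10.
r = (80/100)·(10 + 1) = 8.8.
Rank 8 is 2998 and rank 9 is 3317.
Interpolate: 2998 + 0.8·(3317 − 2998) = 2998 + 0.8·319 = 3253.2.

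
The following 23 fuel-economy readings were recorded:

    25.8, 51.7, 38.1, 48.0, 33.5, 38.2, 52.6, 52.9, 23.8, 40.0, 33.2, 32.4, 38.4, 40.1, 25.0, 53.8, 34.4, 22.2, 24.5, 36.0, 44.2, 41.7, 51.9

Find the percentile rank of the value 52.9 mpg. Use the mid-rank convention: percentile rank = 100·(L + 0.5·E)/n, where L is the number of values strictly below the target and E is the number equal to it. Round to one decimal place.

Sorted: 22.2, 23.8, 24.5, 25.0, 25.8, 32.4, 33.2, 33.5, 34.4, 36.0, 38.1, 38.2, 38.4, 40.0, 40.1, 41.7, 44.2, 48.0, 51.7, 51.9, 52.6, 52.9, 53.8.
Count below 52.9: L = 21; count equal: E = 1; n = 23.
Percentile rank = 100·(21 + 0.5·1)/23 = 100·21.5/23 = 93.48.

93.5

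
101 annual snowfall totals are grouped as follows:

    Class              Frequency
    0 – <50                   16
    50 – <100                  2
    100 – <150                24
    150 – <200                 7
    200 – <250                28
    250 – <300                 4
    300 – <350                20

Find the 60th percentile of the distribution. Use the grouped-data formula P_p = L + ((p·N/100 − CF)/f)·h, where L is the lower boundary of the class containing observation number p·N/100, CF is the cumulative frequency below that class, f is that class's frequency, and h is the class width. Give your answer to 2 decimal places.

220.71

N = 101; target position k = 60/100 · 101 = 60.6.
Cumulative frequencies: 16, 18, 42, 49, 77, 81, 101.
Observation 60.6 falls in the class 200 – <250.
L = 200, CF = 49, f = 28, h = 50.
P60 = 200 + ((60.6 − 49)/28)·50 = 200 + 20.7143 = 220.714.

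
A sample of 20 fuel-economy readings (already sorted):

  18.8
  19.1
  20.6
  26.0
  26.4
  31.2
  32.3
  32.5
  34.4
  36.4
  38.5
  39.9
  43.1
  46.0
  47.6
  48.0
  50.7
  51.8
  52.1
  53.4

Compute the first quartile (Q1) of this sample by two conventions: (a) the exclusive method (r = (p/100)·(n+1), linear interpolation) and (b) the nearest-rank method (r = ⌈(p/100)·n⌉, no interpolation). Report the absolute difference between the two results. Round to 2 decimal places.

1.20

n = 20.
(a) r = 5.25; between ranks 5 (26.4) and 6 (31.2): 27.6.
(b) the nearest-rank method: rank 5 → 26.4.
|27.6 − 26.4| = 1.2.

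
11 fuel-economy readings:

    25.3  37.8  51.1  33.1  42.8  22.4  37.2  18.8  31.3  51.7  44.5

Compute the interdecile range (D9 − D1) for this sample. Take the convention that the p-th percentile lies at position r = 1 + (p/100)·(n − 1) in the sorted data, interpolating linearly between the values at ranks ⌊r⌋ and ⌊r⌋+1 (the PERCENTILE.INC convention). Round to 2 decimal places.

28.70

Sorted: 18.8, 22.4, 25.3, 31.3, 33.1, 37.2, 37.8, 42.8, 44.5, 51.1, 51.7.
n = 11.
P10: r = 2 (integer) → 22.4.
P90: r = 10 (integer) → 51.1.
Difference: 51.1 − 22.4 = 28.7.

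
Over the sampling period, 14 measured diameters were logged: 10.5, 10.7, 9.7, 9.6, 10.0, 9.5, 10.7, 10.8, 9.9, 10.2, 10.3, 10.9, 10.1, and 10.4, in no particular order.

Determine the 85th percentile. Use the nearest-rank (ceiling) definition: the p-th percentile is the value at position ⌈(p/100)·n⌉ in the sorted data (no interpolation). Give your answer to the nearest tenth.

10.7

Sorted: 9.5, 9.6, 9.7, 9.9, 10.0, 10.1, 10.2, 10.3, 10.4, 10.5, 10.7, 10.7, 10.8, 10.9.
n = 14.
Position = ⌈85/100 · 14⌉ = ⌈11.9⌉ = 12.
The value at rank 12 is 10.7.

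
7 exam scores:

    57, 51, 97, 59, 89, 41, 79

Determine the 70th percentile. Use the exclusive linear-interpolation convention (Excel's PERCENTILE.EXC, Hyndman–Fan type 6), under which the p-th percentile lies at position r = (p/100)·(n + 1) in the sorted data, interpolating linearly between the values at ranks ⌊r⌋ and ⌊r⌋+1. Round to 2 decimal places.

85.00

Sorted: 41, 51, 57, 59, 79, 89, 97.
n = 7.
r = (70/100)·(7 + 1) = 5.6.
Rank 5 is 79 and rank 6 is 89.
Interpolate: 79 + 0.6·(89 − 79) = 79 + 0.6·10 = 85.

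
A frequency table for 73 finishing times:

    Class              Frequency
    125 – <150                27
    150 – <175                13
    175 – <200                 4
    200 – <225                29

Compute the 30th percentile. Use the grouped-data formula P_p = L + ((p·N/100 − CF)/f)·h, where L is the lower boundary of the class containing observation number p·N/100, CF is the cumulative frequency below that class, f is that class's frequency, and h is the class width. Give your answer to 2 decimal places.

145.28

N = 73; target position k = 30/100 · 73 = 21.9.
Cumulative frequencies: 27, 40, 44, 73.
Observation 21.9 falls in the class 125 – <150.
L = 125, CF = 0, f = 27, h = 25.
P30 = 125 + ((21.9 − 0)/27)·25 = 125 + 20.2778 = 145.278.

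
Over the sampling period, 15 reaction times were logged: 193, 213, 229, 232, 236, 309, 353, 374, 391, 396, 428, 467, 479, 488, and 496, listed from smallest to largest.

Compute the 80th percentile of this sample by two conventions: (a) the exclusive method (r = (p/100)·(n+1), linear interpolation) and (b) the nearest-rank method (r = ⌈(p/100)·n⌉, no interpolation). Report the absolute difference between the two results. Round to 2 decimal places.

n = 15.
(a) r = 12.8; between ranks 12 (467) and 13 (479): 476.6.
(b) the nearest-rank method: rank 12 → 467.
|476.6 − 467| = 9.6.

9.60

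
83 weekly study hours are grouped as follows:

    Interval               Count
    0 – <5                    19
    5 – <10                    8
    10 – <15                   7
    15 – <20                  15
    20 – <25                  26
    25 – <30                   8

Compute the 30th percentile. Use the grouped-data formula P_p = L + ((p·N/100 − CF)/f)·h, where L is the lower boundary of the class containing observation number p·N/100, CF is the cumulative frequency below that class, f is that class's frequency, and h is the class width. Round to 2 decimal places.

8.69

N = 83; target position k = 30/100 · 83 = 24.9.
Cumulative frequencies: 19, 27, 34, 49, 75, 83.
Observation 24.9 falls in the class 5 – <10.
L = 5, CF = 19, f = 8, h = 5.
P30 = 5 + ((24.9 − 19)/8)·5 = 5 + 3.6875 = 8.6875.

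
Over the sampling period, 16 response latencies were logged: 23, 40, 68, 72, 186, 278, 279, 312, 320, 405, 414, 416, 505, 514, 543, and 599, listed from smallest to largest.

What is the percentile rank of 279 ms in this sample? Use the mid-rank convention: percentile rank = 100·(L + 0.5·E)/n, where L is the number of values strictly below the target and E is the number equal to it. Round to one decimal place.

40.6

Count below 279: L = 6; count equal: E = 1; n = 16.
Percentile rank = 100·(6 + 0.5·1)/16 = 100·6.5/16 = 40.62.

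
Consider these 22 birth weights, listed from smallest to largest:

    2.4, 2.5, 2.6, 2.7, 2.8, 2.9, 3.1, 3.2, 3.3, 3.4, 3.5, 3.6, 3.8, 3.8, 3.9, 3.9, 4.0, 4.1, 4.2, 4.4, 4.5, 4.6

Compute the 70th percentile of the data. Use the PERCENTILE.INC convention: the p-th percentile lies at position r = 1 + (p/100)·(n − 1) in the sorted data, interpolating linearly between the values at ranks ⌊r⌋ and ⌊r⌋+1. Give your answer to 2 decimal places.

n = 22.
r = 1 + (70/100)·(22 − 1) = 1 + 14.7 = 15.7.
Rank 15 is 3.9 and rank 16 is 3.9.
Interpolate: 3.9 + 0.7·(3.9 − 3.9) = 3.9 + 0.7·0 = 3.9.

3.90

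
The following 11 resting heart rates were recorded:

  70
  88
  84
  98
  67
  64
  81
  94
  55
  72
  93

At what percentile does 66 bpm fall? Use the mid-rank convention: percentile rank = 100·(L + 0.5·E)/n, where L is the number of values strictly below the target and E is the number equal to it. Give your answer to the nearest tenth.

Sorted: 55, 64, 67, 70, 72, 81, 84, 88, 93, 94, 98.
Count below 66: L = 2; count equal: E = 0; n = 11.
Percentile rank = 100·(2 + 0.5·0)/11 = 100·2/11 = 18.18.

18.2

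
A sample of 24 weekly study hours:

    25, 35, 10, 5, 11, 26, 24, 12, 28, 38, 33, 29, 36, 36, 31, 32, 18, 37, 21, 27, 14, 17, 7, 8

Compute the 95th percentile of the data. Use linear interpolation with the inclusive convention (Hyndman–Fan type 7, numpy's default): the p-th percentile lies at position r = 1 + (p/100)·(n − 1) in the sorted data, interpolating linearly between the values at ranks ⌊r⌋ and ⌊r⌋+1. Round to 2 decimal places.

36.85

Sorted: 5, 7, 8, 10, 11, 12, 14, 17, 18, 21, 24, 25, 26, 27, 28, 29, 31, 32, 33, 35, 36, 36, 37, 38.
n = 24.
r = 1 + (95/100)·(24 − 1) = 1 + 21.85 = 22.85.
Rank 22 is 36 and rank 23 is 37.
Interpolate: 36 + 0.85·(37 − 36) = 36 + 0.85·1 = 36.85.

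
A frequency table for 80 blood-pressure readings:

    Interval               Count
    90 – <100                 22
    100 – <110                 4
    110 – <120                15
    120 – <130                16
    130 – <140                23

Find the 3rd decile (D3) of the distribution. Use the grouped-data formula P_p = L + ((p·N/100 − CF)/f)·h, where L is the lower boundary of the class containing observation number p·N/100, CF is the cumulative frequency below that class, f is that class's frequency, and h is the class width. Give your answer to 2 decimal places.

N = 80; target position k = 30/100 · 80 = 24.
Cumulative frequencies: 22, 26, 41, 57, 80.
Observation 24 falls in the class 100 – <110.
L = 100, CF = 22, f = 4, h = 10.
P30 = 100 + ((24 − 22)/4)·10 = 100 + 5 = 105.

105.00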